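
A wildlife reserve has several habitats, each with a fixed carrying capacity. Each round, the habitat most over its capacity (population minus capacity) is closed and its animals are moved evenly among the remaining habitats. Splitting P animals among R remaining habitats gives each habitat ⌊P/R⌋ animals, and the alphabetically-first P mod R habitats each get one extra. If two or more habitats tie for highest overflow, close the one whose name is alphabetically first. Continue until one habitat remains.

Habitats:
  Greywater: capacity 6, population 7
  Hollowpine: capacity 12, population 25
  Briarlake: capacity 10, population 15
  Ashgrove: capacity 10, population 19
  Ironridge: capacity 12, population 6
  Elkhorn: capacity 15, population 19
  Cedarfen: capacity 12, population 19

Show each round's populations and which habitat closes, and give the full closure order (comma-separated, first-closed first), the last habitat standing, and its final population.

Round 1: Ashgrove=19 Briarlake=15 Cedarfen=19 Elkhorn=19 Greywater=7 Hollowpine=25 Ironridge=6 → close Hollowpine (overflow 13)
  25÷6 = 4 each, +1 to first 1
Round 2: Ashgrove=24 Briarlake=19 Cedarfen=23 Elkhorn=23 Greywater=11 Ironridge=10 → close Ashgrove (overflow 14)
  24÷5 = 4 each, +1 to first 4
Round 3: Briarlake=24 Cedarfen=28 Elkhorn=28 Greywater=16 Ironridge=14 → close Cedarfen (overflow 16)
  28÷4 = 7 each, +1 to first 0
Round 4: Briarlake=31 Elkhorn=35 Greywater=23 Ironridge=21 → close Briarlake (overflow 21)
  31÷3 = 10 each, +1 to first 1
Round 5: Elkhorn=46 Greywater=33 Ironridge=31 → close Elkhorn (overflow 31)
  46÷2 = 23 each, +1 to first 0
Round 6: Greywater=56 Ironridge=54 → close Greywater (overflow 50)
  56÷1 = 56 each, +1 to first 0

Closure order: Hollowpine, Ashgrove, Cedarfen, Briarlake, Elkhorn, Greywater
Last habitat: Ironridge with 110 animals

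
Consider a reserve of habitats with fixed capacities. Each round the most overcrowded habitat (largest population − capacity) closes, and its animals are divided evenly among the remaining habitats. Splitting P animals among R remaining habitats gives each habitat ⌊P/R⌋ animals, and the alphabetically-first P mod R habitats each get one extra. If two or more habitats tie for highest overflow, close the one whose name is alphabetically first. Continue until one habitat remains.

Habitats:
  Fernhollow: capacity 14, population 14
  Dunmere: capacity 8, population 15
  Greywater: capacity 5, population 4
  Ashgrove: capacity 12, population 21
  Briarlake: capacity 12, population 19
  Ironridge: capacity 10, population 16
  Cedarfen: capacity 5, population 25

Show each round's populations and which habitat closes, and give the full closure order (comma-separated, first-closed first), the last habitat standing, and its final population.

Round 1: Ashgrove=21 Briarlake=19 Cedarfen=25 Dunmere=15 Fernhollow=14 Greywater=4 Ironridge=16 → close Cedarfen (overflow 20)
  25÷6 = 4 each, +1 to first 1
Round 2: Ashgrove=26 Briarlake=23 Dunmere=19 Fernhollow=18 Greywater=8 Ironridge=20 → close Ashgrove (overflow 14)
  26÷5 = 5 each, +1 to first 1
Round 3: Briarlake=29 Dunmere=24 Fernhollow=23 Greywater=13 Ironridge=25 → close Briarlake (overflow 17)
  29÷4 = 7 each, +1 to first 1
Round 4: Dunmere=32 Fernhollow=30 Greywater=20 Ironridge=32 → close Dunmere (overflow 24)
  32÷3 = 10 each, +1 to first 2
Round 5: Fernhollow=41 Greywater=31 Ironridge=42 → close Ironridge (overflow 32)
  42÷2 = 21 each, +1 to first 0
Round 6: Fernhollow=62 Greywater=52 → close Fernhollow (overflow 48)
  62÷1 = 62 each, +1 to first 0

Closure order: Cedarfen, Ashgrove, Briarlake, Dunmere, Ironridge, Fernhollow
Last habitat: Greywater with 114 animals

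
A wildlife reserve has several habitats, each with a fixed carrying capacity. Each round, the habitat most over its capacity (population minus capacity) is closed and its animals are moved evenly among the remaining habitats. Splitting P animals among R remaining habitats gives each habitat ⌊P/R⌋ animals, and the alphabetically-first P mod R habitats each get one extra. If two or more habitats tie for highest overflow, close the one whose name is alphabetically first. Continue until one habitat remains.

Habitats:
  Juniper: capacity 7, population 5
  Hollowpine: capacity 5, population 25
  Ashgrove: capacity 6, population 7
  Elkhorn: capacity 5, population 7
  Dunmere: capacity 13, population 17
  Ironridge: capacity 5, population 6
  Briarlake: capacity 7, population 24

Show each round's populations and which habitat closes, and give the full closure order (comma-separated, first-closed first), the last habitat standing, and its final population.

Round 1: Ashgrove=7 Briarlake=24 Dunmere=17 Elkhorn=7 Hollowpine=25 Ironridge=6 Juniper=5 → close Hollowpine (overflow 20)
  25÷6 = 4 each, +1 to first 1
Round 2: Ashgrove=12 Briarlake=28 Dunmere=21 Elkhorn=11 Ironridge=10 Juniper=9 → close Briarlake (overflow 21)
  28÷5 = 5 each, +1 to first 3
Round 3: Ashgrove=18 Dunmere=27 Elkhorn=17 Ironridge=15 Juniper=14 → close Dunmere (overflow 14)
  27÷4 = 6 each, +1 to first 3
Round 4: Ashgrove=25 Elkhorn=24 Ironridge=22 Juniper=20 → close Ashgrove (overflow 19)
  25÷3 = 8 each, +1 to first 1
Round 5: Elkhorn=33 Ironridge=30 Juniper=28 → close Elkhorn (overflow 28)
  33÷2 = 16 each, +1 to first 1
Round 6: Ironridge=47 Juniper=44 → close Ironridge (overflow 42)
  47÷1 = 47 each, +1 to first 0

Closure order: Hollowpine, Briarlake, Dunmere, Ashgrove, Elkhorn, Ironridge
Last habitat: Juniper with 91 animals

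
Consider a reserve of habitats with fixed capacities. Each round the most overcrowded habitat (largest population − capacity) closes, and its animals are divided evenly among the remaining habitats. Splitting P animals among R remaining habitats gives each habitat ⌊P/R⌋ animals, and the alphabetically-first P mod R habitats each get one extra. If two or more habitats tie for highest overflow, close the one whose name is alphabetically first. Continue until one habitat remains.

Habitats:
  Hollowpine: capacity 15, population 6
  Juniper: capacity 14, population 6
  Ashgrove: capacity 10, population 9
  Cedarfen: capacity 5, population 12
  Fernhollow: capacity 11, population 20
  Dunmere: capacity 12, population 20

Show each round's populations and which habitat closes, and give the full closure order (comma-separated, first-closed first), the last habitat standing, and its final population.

Closure order: Fernhollow, Dunmere, Cedarfen, Ashgrove, Hollowpine
Last habitat: Juniper with 73 animals

Round 1: Ashgrove=9 Cedarfen=12 Dunmere=20 Fernhollow=20 Hollowpine=6 Juniper=6 → close Fernhollow (overflow 9)
  20÷5 = 4 each, +1 to first 0
Round 2: Ashgrove=13 Cedarfen=16 Dunmere=24 Hollowpine=10 Juniper=10 → close Dunmere (overflow 12)
  24÷4 = 6 each, +1 to first 0
Round 3: Ashgrove=19 Cedarfen=22 Hollowpine=16 Juniper=16 → close Cedarfen (overflow 17)
  22÷3 = 7 each, +1 to first 1
Round 4: Ashgrove=27 Hollowpine=23 Juniper=23 → close Ashgrove (overflow 17)
  27÷2 = 13 each, +1 to first 1
Round 5: Hollowpine=37 Juniper=36 → close Hollowpine (overflow 22)
  37÷1 = 37 each, +1 to first 0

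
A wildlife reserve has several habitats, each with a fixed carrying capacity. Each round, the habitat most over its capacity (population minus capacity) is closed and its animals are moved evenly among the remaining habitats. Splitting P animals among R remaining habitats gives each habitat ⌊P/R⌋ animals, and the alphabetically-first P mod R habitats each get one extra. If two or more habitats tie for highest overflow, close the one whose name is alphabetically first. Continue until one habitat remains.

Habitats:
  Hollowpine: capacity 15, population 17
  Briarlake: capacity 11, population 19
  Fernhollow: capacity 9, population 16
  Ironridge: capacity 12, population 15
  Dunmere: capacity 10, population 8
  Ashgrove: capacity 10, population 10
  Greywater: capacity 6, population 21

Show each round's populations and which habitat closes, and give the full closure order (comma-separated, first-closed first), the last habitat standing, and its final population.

Closure order: Greywater, Briarlake, Fernhollow, Ironridge, Ashgrove, Hollowpine
Last habitat: Dunmere with 106 animals

Round 1: Ashgrove=10 Briarlake=19 Dunmere=8 Fernhollow=16 Greywater=21 Hollowpine=17 Ironridge=15 → close Greywater (overflow 15)
  21÷6 = 3 each, +1 to first 3
Round 2: Ashgrove=14 Briarlake=23 Dunmere=12 Fernhollow=19 Hollowpine=20 Ironridge=18 → close Briarlake (overflow 12)
  23÷5 = 4 each, +1 to first 3
Round 3: Ashgrove=19 Dunmere=17 Fernhollow=24 Hollowpine=24 Ironridge=22 → close Fernhollow (overflow 15)
  24÷4 = 6 each, +1 to first 0
Round 4: Ashgrove=25 Dunmere=23 Hollowpine=30 Ironridge=28 → close Ironridge (overflow 16)
  28÷3 = 9 each, +1 to first 1
Round 5: Ashgrove=35 Dunmere=32 Hollowpine=39 → close Ashgrove (overflow 25)
  35÷2 = 17 each, +1 to first 1
Round 6: Dunmere=50 Hollowpine=56 → close Hollowpine (overflow 41)
  56÷1 = 56 each, +1 to first 0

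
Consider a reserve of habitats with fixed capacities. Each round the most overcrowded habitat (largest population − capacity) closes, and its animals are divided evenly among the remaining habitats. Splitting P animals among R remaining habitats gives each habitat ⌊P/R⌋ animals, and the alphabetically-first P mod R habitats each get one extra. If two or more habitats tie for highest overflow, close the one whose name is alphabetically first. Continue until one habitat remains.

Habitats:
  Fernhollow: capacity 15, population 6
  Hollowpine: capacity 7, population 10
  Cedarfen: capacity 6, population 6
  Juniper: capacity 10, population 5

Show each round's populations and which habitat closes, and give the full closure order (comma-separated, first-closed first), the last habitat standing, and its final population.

Round 1: Cedarfen=6 Fernhollow=6 Hollowpine=10 Juniper=5 → close Hollowpine (overflow 3)
  10÷3 = 3 each, +1 to first 1
Round 2: Cedarfen=10 Fernhollow=9 Juniper=8 → close Cedarfen (overflow 4)
  10÷2 = 5 each, +1 to first 0
Round 3: Fernhollow=14 Juniper=13 → close Juniper (overflow 3)
  13÷1 = 13 each, +1 to first 0

Closure order: Hollowpine, Cedarfen, Juniper
Last habitat: Fernhollow with 27 animals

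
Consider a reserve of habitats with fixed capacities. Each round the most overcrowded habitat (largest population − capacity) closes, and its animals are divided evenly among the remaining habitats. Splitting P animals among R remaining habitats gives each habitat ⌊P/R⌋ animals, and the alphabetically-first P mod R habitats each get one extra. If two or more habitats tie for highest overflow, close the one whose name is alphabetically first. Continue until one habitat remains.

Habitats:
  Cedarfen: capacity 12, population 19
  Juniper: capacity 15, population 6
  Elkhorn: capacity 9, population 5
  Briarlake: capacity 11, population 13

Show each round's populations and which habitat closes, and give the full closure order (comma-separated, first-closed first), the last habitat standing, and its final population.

Round 1: Briarlake=13 Cedarfen=19 Elkhorn=5 Juniper=6 → close Cedarfen (overflow 7)
  19÷3 = 6 each, +1 to first 1
Round 2: Briarlake=20 Elkhorn=11 Juniper=12 → close Briarlake (overflow 9)
  20÷2 = 10 each, +1 to first 0
Round 3: Elkhorn=21 Juniper=22 → close Elkhorn (overflow 12)
  21÷1 = 21 each, +1 to first 0

Closure order: Cedarfen, Briarlake, Elkhorn
Last habitat: Juniper with 43 animals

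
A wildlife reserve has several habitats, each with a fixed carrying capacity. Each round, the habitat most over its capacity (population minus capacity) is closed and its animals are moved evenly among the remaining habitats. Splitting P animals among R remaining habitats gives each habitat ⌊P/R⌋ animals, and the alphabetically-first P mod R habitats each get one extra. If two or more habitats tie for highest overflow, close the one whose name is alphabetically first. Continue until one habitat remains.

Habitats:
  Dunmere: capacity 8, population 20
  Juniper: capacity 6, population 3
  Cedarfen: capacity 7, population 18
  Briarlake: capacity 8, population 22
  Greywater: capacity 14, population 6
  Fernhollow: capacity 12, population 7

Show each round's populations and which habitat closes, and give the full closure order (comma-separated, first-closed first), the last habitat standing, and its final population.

Round 1: Briarlake=22 Cedarfen=18 Dunmere=20 Fernhollow=7 Greywater=6 Juniper=3 → close Briarlake (overflow 14)
  22÷5 = 4 each, +1 to first 2
Round 2: Cedarfen=23 Dunmere=25 Fernhollow=11 Greywater=10 Juniper=7 → close Dunmere (overflow 17)
  25÷4 = 6 each, +1 to first 1
Round 3: Cedarfen=30 Fernhollow=17 Greywater=16 Juniper=13 → close Cedarfen (overflow 23)
  30÷3 = 10 each, +1 to first 0
Round 4: Fernhollow=27 Greywater=26 Juniper=23 → close Juniper (overflow 17)
  23÷2 = 11 each, +1 to first 1
Round 5: Fernhollow=39 Greywater=37 → close Fernhollow (overflow 27)
  39÷1 = 39 each, +1 to first 0

Closure order: Briarlake, Dunmere, Cedarfen, Juniper, Fernhollow
Last habitat: Greywater with 76 animals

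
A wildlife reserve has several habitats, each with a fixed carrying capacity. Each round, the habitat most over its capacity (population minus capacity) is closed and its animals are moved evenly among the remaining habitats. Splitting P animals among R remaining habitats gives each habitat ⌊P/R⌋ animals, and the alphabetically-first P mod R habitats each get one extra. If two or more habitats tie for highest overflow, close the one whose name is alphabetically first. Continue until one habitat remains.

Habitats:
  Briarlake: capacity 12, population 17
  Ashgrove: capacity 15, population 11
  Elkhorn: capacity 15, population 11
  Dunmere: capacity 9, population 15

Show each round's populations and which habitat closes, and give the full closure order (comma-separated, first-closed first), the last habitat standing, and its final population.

Closure order: Dunmere, Briarlake, Ashgrove
Last habitat: Elkhorn with 54 animals

Round 1: Ashgrove=11 Briarlake=17 Dunmere=15 Elkhorn=11 → close Dunmere (overflow 6)
  15÷3 = 5 each, +1 to first 0
Round 2: Ashgrove=16 Briarlake=22 Elkhorn=16 → close Briarlake (overflow 10)
  22÷2 = 11 each, +1 to first 0
Round 3: Ashgrove=27 Elkhorn=27 → close Ashgrove (overflow 12)
  27÷1 = 27 each, +1 to first 0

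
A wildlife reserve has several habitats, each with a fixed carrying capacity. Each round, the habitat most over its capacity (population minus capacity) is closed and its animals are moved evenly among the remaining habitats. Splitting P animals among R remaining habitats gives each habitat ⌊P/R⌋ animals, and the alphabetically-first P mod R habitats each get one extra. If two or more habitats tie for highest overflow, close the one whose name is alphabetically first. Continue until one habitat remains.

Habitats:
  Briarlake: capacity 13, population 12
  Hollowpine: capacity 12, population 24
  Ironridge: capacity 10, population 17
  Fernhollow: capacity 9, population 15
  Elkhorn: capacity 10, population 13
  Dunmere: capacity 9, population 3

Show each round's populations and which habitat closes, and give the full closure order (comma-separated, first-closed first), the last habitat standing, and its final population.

Round 1: Briarlake=12 Dunmere=3 Elkhorn=13 Fernhollow=15 Hollowpine=24 Ironridge=17 → close Hollowpine (overflow 12)
  24÷5 = 4 each, +1 to first 4
Round 2: Briarlake=17 Dunmere=8 Elkhorn=18 Fernhollow=20 Ironridge=21 → close Fernhollow (overflow 11)
  20÷4 = 5 each, +1 to first 0
Round 3: Briarlake=22 Dunmere=13 Elkhorn=23 Ironridge=26 → close Ironridge (overflow 16)
  26÷3 = 8 each, +1 to first 2
Round 4: Briarlake=31 Dunmere=22 Elkhorn=31 → close Elkhorn (overflow 21)
  31÷2 = 15 each, +1 to first 1
Round 5: Briarlake=47 Dunmere=37 → close Briarlake (overflow 34)
  47÷1 = 47 each, +1 to first 0

Closure order: Hollowpine, Fernhollow, Ironridge, Elkhorn, Briarlake
Last habitat: Dunmere with 84 animals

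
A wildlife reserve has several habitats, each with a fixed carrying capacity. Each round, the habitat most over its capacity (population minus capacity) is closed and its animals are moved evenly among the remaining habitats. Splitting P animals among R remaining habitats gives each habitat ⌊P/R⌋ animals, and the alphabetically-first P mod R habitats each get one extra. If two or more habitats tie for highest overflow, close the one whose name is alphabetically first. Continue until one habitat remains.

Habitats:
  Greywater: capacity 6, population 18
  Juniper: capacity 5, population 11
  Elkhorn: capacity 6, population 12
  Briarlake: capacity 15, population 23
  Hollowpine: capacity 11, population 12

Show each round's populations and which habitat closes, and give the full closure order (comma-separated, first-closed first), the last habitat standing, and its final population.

Round 1: Briarlake=23 Elkhorn=12 Greywater=18 Hollowpine=12 Juniper=11 → close Greywater (overflow 12)
  18÷4 = 4 each, +1 to first 2
Round 2: Briarlake=28 Elkhorn=17 Hollowpine=16 Juniper=15 → close Briarlake (overflow 13)
  28÷3 = 9 each, +1 to first 1
Round 3: Elkhorn=27 Hollowpine=25 Juniper=24 → close Elkhorn (overflow 21)
  27÷2 = 13 each, +1 to first 1
Round 4: Hollowpine=39 Juniper=37 → close Juniper (overflow 32)
  37÷1 = 37 each, +1 to first 0

Closure order: Greywater, Briarlake, Elkhorn, Juniper
Last habitat: Hollowpine with 76 animals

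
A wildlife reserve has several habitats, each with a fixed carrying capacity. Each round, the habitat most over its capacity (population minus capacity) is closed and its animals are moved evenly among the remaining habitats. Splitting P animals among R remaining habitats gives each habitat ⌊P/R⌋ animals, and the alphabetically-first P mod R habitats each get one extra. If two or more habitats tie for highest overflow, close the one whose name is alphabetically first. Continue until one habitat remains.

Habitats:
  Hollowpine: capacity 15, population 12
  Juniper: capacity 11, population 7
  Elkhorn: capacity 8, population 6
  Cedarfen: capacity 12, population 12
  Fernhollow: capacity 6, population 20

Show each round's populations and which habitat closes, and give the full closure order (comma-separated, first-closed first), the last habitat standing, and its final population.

Round 1: Cedarfen=12 Elkhorn=6 Fernhollow=20 Hollowpine=12 Juniper=7 → close Fernhollow (overflow 14)
  20÷4 = 5 each, +1 to first 0
Round 2: Cedarfen=17 Elkhorn=11 Hollowpine=17 Juniper=12 → close Cedarfen (overflow 5)
  17÷3 = 5 each, +1 to first 2
Round 3: Elkhorn=17 Hollowpine=23 Juniper=17 → close Elkhorn (overflow 9)
  17÷2 = 8 each, +1 to first 1
Round 4: Hollowpine=32 Juniper=25 → close Hollowpine (overflow 17)
  32÷1 = 32 each, +1 to first 0

Closure order: Fernhollow, Cedarfen, Elkhorn, Hollowpine
Last habitat: Juniper with 57 animals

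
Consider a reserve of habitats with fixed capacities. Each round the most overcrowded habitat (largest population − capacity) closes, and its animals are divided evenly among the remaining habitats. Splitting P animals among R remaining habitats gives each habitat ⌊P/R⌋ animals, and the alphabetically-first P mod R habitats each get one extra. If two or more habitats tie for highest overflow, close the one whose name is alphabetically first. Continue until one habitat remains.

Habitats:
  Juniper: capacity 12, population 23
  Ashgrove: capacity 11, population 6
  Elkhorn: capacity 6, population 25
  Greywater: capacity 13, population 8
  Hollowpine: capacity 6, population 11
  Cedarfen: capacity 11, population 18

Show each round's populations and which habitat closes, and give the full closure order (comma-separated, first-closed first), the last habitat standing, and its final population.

Round 1: Ashgrove=6 Cedarfen=18 Elkhorn=25 Greywater=8 Hollowpine=11 Juniper=23 → close Elkhorn (overflow 19)
  25÷5 = 5 each, +1 to first 0
Round 2: Ashgrove=11 Cedarfen=23 Greywater=13 Hollowpine=16 Juniper=28 → close Juniper (overflow 16)
  28÷4 = 7 each, +1 to first 0
Round 3: Ashgrove=18 Cedarfen=30 Greywater=20 Hollowpine=23 → close Cedarfen (overflow 19)
  30÷3 = 10 each, +1 to first 0
Round 4: Ashgrove=28 Greywater=30 Hollowpine=33 → close Hollowpine (overflow 27)
  33÷2 = 16 each, +1 to first 1
Round 5: Ashgrove=45 Greywater=46 → close Ashgrove (overflow 34)
  45÷1 = 45 each, +1 to first 0

Closure order: Elkhorn, Juniper, Cedarfen, Hollowpine, Ashgrove
Last habitat: Greywater with 91 animals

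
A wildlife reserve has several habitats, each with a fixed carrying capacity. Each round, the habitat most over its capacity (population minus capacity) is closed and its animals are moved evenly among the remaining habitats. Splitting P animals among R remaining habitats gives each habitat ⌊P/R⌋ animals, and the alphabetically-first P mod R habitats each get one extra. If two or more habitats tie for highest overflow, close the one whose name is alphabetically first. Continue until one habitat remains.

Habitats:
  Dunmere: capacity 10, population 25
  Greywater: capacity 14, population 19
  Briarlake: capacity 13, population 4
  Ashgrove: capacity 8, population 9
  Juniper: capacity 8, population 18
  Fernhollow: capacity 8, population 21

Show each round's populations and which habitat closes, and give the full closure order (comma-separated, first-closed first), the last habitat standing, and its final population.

Closure order: Dunmere, Fernhollow, Juniper, Greywater, Ashgrove
Last habitat: Briarlake with 96 animals

Round 1: Ashgrove=9 Briarlake=4 Dunmere=25 Fernhollow=21 Greywater=19 Juniper=18 → close Dunmere (overflow 15)
  25÷5 = 5 each, +1 to first 0
Round 2: Ashgrove=14 Briarlake=9 Fernhollow=26 Greywater=24 Juniper=23 → close Fernhollow (overflow 18)
  26÷4 = 6 each, +1 to first 2
Round 3: Ashgrove=21 Briarlake=16 Greywater=30 Juniper=29 → close Juniper (overflow 21)
  29÷3 = 9 each, +1 to first 2
Round 4: Ashgrove=31 Briarlake=26 Greywater=39 → close Greywater (overflow 25)
  39÷2 = 19 each, +1 to first 1
Round 5: Ashgrove=51 Briarlake=45 → close Ashgrove (overflow 43)
  51÷1 = 51 each, +1 to first 0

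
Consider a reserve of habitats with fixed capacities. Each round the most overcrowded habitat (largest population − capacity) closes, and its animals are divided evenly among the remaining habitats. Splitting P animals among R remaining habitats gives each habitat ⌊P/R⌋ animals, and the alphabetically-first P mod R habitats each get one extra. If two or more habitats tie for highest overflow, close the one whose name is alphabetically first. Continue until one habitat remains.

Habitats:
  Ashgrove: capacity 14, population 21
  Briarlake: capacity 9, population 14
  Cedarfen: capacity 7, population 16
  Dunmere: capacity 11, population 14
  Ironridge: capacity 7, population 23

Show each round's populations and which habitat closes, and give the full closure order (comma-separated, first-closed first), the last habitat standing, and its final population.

Round 1: Ashgrove=21 Briarlake=14 Cedarfen=16 Dunmere=14 Ironridge=23 → close Ironridge (overflow 16)
  23÷4 = 5 each, +1 to first 3
Round 2: Ashgrove=27 Briarlake=20 Cedarfen=22 Dunmere=19 → close Cedarfen (overflow 15)
  22÷3 = 7 each, +1 to first 1
Round 3: Ashgrove=35 Briarlake=27 Dunmere=26 → close Ashgrove (overflow 21)
  35÷2 = 17 each, +1 to first 1
Round 4: Briarlake=45 Dunmere=43 → close Briarlake (overflow 36)
  45÷1 = 45 each, +1 to first 0

Closure order: Ironridge, Cedarfen, Ashgrove, Briarlake
Last habitat: Dunmere with 88 animals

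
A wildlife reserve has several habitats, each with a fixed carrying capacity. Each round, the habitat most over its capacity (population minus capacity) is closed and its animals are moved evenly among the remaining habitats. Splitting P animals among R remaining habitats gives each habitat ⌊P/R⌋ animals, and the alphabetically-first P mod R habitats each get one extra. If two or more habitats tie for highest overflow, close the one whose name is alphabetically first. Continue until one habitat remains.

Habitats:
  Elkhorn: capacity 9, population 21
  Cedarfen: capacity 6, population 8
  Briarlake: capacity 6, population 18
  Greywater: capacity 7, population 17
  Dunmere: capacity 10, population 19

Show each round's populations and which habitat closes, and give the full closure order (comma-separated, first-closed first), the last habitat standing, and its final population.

Closure order: Briarlake, Elkhorn, Dunmere, Greywater
Last habitat: Cedarfen with 83 animals

Round 1: Briarlake=18 Cedarfen=8 Dunmere=19 Elkhorn=21 Greywater=17 → close Briarlake (overflow 12)
  18÷4 = 4 each, +1 to first 2
Round 2: Cedarfen=13 Dunmere=24 Elkhorn=25 Greywater=21 → close Elkhorn (overflow 16)
  25÷3 = 8 each, +1 to first 1
Round 3: Cedarfen=22 Dunmere=32 Greywater=29 → close Dunmere (overflow 22)
  32÷2 = 16 each, +1 to first 0
Round 4: Cedarfen=38 Greywater=45 → close Greywater (overflow 38)
  45÷1 = 45 each, +1 to first 0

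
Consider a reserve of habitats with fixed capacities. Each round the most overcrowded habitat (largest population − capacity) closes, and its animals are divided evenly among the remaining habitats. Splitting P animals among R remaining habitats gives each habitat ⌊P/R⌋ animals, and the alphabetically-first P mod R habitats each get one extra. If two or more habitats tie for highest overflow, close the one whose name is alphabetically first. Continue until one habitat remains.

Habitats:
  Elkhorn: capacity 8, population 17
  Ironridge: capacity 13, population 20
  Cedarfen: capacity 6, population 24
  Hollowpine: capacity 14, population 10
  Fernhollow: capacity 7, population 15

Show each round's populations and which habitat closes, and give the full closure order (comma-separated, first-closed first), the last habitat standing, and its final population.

Round 1: Cedarfen=24 Elkhorn=17 Fernhollow=15 Hollowpine=10 Ironridge=20 → close Cedarfen (overflow 18)
  24÷4 = 6 each, +1 to first 0
Round 2: Elkhorn=23 Fernhollow=21 Hollowpine=16 Ironridge=26 → close Elkhorn (overflow 15)
  23÷3 = 7 each, +1 to first 2
Round 3: Fernhollow=29 Hollowpine=24 Ironridge=33 → close Fernhollow (overflow 22)
  29÷2 = 14 each, +1 to first 1
Round 4: Hollowpine=39 Ironridge=47 → close Ironridge (overflow 34)
  47÷1 = 47 each, +1 to first 0

Closure order: Cedarfen, Elkhorn, Fernhollow, Ironridge
Last habitat: Hollowpine with 86 animals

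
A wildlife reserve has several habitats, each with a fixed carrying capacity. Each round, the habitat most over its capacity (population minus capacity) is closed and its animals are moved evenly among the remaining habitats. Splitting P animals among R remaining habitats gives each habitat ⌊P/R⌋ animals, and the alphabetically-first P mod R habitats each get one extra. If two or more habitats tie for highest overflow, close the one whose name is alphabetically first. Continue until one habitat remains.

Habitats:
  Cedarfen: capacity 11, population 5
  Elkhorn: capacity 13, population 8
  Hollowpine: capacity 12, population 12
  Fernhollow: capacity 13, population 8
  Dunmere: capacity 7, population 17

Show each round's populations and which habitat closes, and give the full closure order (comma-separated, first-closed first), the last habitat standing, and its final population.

Round 1: Cedarfen=5 Dunmere=17 Elkhorn=8 Fernhollow=8 Hollowpine=12 → close Dunmere (overflow 10)
  17÷4 = 4 each, +1 to first 1
Round 2: Cedarfen=10 Elkhorn=12 Fernhollow=12 Hollowpine=16 → close Hollowpine (overflow 4)
  16÷3 = 5 each, +1 to first 1
Round 3: Cedarfen=16 Elkhorn=17 Fernhollow=17 → close Cedarfen (overflow 5)
  16÷2 = 8 each, +1 to first 0
Round 4: Elkhorn=25 Fernhollow=25 → close Elkhorn (overflow 12)
  25÷1 = 25 each, +1 to first 0

Closure order: Dunmere, Hollowpine, Cedarfen, Elkhorn
Last habitat: Fernhollow with 50 animals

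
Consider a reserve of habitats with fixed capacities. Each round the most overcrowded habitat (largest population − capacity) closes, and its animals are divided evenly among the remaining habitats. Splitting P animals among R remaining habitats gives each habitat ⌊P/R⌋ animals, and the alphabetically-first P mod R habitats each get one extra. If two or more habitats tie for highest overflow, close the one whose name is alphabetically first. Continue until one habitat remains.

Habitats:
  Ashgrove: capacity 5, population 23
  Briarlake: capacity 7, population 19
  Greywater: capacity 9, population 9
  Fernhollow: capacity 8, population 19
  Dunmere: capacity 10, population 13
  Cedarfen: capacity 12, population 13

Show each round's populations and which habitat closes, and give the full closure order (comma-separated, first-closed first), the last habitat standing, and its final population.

Round 1: Ashgrove=23 Briarlake=19 Cedarfen=13 Dunmere=13 Fernhollow=19 Greywater=9 → close Ashgrove (overflow 18)
  23÷5 = 4 each, +1 to first 3
Round 2: Briarlake=24 Cedarfen=18 Dunmere=18 Fernhollow=23 Greywater=13 → close Briarlake (overflow 17)
  24÷4 = 6 each, +1 to first 0
Round 3: Cedarfen=24 Dunmere=24 Fernhollow=29 Greywater=19 → close Fernhollow (overflow 21)
  29÷3 = 9 each, +1 to first 2
Round 4: Cedarfen=34 Dunmere=34 Greywater=28 → close Dunmere (overflow 24)
  34÷2 = 17 each, +1 to first 0
Round 5: Cedarfen=51 Greywater=45 → close Cedarfen (overflow 39)
  51÷1 = 51 each, +1 to first 0

Closure order: Ashgrove, Briarlake, Fernhollow, Dunmere, Cedarfen
Last habitat: Greywater with 96 animals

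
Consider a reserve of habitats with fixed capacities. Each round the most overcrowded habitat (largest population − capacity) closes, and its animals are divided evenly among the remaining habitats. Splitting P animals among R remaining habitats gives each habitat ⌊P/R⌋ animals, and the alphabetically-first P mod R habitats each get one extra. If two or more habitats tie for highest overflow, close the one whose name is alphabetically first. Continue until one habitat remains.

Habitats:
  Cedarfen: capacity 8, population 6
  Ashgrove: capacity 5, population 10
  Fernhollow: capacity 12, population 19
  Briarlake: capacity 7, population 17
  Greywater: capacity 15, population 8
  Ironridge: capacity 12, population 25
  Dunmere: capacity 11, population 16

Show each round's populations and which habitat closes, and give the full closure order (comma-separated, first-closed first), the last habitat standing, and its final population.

Closure order: Ironridge, Briarlake, Ashgrove, Fernhollow, Dunmere, Cedarfen
Last habitat: Greywater with 101 animals

Round 1: Ashgrove=10 Briarlake=17 Cedarfen=6 Dunmere=16 Fernhollow=19 Greywater=8 Ironridge=25 → close Ironridge (overflow 13)
  25÷6 = 4 each, +1 to first 1
Round 2: Ashgrove=15 Briarlake=21 Cedarfen=10 Dunmere=20 Fernhollow=23 Greywater=12 → close Briarlake (overflow 14)
  21÷5 = 4 each, +1 to first 1
Round 3: Ashgrove=20 Cedarfen=14 Dunmere=24 Fernhollow=27 Greywater=16 → close Ashgrove (overflow 15)
  20÷4 = 5 each, +1 to first 0
Round 4: Cedarfen=19 Dunmere=29 Fernhollow=32 Greywater=21 → close Fernhollow (overflow 20)
  32÷3 = 10 each, +1 to first 2
Round 5: Cedarfen=30 Dunmere=40 Greywater=31 → close Dunmere (overflow 29)
  40÷2 = 20 each, +1 to first 0
Round 6: Cedarfen=50 Greywater=51 → close Cedarfen (overflow 42)
  50÷1 = 50 each, +1 to first 0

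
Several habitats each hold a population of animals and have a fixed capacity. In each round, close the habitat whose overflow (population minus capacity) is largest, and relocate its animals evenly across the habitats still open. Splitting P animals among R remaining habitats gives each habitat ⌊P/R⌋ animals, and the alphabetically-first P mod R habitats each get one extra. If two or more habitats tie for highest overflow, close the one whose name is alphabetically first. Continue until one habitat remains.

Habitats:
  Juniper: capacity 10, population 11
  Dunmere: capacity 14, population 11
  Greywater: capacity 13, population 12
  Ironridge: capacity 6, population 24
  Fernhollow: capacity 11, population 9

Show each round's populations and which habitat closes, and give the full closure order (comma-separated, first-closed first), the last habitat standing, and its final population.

Round 1: Dunmere=11 Fernhollow=9 Greywater=12 Ironridge=24 Juniper=11 → close Ironridge (overflow 18)
  24÷4 = 6 each, +1 to first 0
Round 2: Dunmere=17 Fernhollow=15 Greywater=18 Juniper=17 → close Juniper (overflow 7)
  17÷3 = 5 each, +1 to first 2
Round 3: Dunmere=23 Fernhollow=21 Greywater=23 → close Fernhollow (overflow 10)
  21÷2 = 10 each, +1 to first 1
Round 4: Dunmere=34 Greywater=33 → close Dunmere (overflow 20)
  34÷1 = 34 each, +1 to first 0

Closure order: Ironridge, Juniper, Fernhollow, Dunmere
Last habitat: Greywater with 67 animals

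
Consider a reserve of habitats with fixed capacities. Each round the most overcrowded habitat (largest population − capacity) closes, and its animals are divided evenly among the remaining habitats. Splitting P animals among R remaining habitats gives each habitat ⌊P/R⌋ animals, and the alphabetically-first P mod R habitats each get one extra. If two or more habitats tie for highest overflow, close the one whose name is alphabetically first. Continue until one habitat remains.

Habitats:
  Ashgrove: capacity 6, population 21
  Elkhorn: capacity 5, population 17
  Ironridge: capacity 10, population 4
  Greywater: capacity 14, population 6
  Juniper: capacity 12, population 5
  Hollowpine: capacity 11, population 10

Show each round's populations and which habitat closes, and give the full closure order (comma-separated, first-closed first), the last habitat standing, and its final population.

Closure order: Ashgrove, Elkhorn, Hollowpine, Ironridge, Greywater
Last habitat: Juniper with 63 animals

Round 1: Ashgrove=21 Elkhorn=17 Greywater=6 Hollowpine=10 Ironridge=4 Juniper=5 → close Ashgrove (overflow 15)
  21÷5 = 4 each, +1 to first 1
Round 2: Elkhorn=22 Greywater=10 Hollowpine=14 Ironridge=8 Juniper=9 → close Elkhorn (overflow 17)
  22÷4 = 5 each, +1 to first 2
Round 3: Greywater=16 Hollowpine=20 Ironridge=13 Juniper=14 → close Hollowpine (overflow 9)
  20÷3 = 6 each, +1 to first 2
Round 4: Greywater=23 Ironridge=20 Juniper=20 → close Ironridge (overflow 10)
  20÷2 = 10 each, +1 to first 0
Round 5: Greywater=33 Juniper=30 → close Greywater (overflow 19)
  33÷1 = 33 each, +1 to first 0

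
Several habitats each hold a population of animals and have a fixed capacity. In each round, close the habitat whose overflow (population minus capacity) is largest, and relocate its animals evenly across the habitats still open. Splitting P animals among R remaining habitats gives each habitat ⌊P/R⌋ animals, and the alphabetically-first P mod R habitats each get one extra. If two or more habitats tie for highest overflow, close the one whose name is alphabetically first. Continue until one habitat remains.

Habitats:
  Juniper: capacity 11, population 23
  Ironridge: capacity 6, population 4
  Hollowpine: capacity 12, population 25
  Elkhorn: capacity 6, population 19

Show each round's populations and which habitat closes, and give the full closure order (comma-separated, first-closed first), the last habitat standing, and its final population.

Closure order: Elkhorn, Hollowpine, Juniper
Last habitat: Ironridge with 71 animals

Round 1: Elkhorn=19 Hollowpine=25 Ironridge=4 Juniper=23 → close Elkhorn (overflow 13)
  19÷3 = 6 each, +1 to first 1
Round 2: Hollowpine=32 Ironridge=10 Juniper=29 → close Hollowpine (overflow 20)
  32÷2 = 16 each, +1 to first 0
Round 3: Ironridge=26 Juniper=45 → close Juniper (overflow 34)
  45÷1 = 45 each, +1 to first 0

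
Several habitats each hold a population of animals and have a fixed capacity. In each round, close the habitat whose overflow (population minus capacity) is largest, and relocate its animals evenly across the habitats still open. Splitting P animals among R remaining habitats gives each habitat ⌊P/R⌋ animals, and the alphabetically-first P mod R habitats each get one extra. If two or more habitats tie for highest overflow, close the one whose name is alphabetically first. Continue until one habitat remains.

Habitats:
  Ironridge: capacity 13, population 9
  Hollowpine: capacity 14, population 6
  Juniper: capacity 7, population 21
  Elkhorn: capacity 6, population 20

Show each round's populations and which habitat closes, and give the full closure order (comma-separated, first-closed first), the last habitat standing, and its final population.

Closure order: Elkhorn, Juniper, Ironridge
Last habitat: Hollowpine with 56 animals

Round 1: Elkhorn=20 Hollowpine=6 Ironridge=9 Juniper=21 → close Elkhorn (overflow 14)
  20÷3 = 6 each, +1 to first 2
Round 2: Hollowpine=13 Ironridge=16 Juniper=27 → close Juniper (overflow 20)
  27÷2 = 13 each, +1 to first 1
Round 3: Hollowpine=27 Ironridge=29 → close Ironridge (overflow 16)
  29÷1 = 29 each, +1 to first 0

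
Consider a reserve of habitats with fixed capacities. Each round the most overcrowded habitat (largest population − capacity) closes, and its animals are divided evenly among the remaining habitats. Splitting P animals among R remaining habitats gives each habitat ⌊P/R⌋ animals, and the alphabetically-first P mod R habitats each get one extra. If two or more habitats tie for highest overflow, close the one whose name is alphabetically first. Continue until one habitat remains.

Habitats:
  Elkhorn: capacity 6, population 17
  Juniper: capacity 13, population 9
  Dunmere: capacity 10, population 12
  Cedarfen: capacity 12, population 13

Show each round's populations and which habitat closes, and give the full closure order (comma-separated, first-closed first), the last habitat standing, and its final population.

Round 1: Cedarfen=13 Dunmere=12 Elkhorn=17 Juniper=9 → close Elkhorn (overflow 11)
  17÷3 = 5 each, +1 to first 2
Round 2: Cedarfen=19 Dunmere=18 Juniper=14 → close Dunmere (overflow 8)
  18÷2 = 9 each, +1 to first 0
Round 3: Cedarfen=28 Juniper=23 → close Cedarfen (overflow 16)
  28÷1 = 28 each, +1 to first 0

Closure order: Elkhorn, Dunmere, Cedarfen
Last habitat: Juniper with 51 animals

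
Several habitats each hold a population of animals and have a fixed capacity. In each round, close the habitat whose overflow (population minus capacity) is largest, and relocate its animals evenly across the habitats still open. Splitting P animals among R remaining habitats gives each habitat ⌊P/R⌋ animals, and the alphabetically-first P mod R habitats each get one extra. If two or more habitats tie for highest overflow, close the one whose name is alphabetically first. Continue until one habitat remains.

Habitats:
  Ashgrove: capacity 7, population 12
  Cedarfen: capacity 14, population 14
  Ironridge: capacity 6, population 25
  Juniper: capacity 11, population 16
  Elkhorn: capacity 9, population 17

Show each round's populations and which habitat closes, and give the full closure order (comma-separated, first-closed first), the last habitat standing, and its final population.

Closure order: Ironridge, Elkhorn, Ashgrove, Juniper
Last habitat: Cedarfen with 84 animals

Round 1: Ashgrove=12 Cedarfen=14 Elkhorn=17 Ironridge=25 Juniper=16 → close Ironridge (overflow 19)
  25÷4 = 6 each, +1 to first 1
Round 2: Ashgrove=19 Cedarfen=20 Elkhorn=23 Juniper=22 → close Elkhorn (overflow 14)
  23÷3 = 7 each, +1 to first 2
Round 3: Ashgrove=27 Cedarfen=28 Juniper=29 → close Ashgrove (overflow 20)
  27÷2 = 13 each, +1 to first 1
Round 4: Cedarfen=42 Juniper=42 → close Juniper (overflow 31)
  42÷1 = 42 each, +1 to first 0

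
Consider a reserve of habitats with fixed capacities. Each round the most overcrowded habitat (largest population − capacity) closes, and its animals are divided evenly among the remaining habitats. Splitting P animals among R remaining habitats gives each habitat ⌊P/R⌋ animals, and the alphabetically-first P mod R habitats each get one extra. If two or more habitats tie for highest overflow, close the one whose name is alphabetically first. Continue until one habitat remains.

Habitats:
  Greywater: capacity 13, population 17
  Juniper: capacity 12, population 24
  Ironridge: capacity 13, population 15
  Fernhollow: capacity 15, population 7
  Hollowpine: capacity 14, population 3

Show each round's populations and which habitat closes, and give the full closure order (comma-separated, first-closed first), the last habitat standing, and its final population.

Round 1: Fernhollow=7 Greywater=17 Hollowpine=3 Ironridge=15 Juniper=24 → close Juniper (overflow 12)
  24÷4 = 6 each, +1 to first 0
Round 2: Fernhollow=13 Greywater=23 Hollowpine=9 Ironridge=21 → close Greywater (overflow 10)
  23÷3 = 7 each, +1 to first 2
Round 3: Fernhollow=21 Hollowpine=17 Ironridge=28 → close Ironridge (overflow 15)
  28÷2 = 14 each, +1 to first 0
Round 4: Fernhollow=35 Hollowpine=31 → close Fernhollow (overflow 20)
  35÷1 = 35 each, +1 to first 0

Closure order: Juniper, Greywater, Ironridge, Fernhollow
Last habitat: Hollowpine with 66 animals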